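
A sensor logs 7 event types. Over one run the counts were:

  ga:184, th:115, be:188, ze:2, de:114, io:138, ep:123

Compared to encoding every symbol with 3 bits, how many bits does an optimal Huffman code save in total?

256

Fixed-length: 3 bits × 864 symbols = 2592 bits.
Huffman merges:
ze(2) + de(114) → 116
th(115) + 116 → 231
ep(123) + io(138) → 261
ga(184) + be(188) → 372
231 + 261 → 492
372 + 492 → 864
Huffman total = 116 + 231 + 261 + 372 + 492 + 864 = 2336 bits.
Saving = 2592 − 2336 = 256 bits.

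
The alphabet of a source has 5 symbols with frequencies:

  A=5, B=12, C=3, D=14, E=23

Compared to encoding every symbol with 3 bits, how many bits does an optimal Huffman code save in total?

52

Fixed-length: 3 bits × 57 symbols = 171 bits.
Huffman merges:
combine C(3), A(5) → 8
combine 8, B(12) → 20
combine D(14), 20 → 34
combine E(23), 34 → 57
Huffman total = 8 + 20 + 34 + 57 = 119 bits.
Saving = 171 − 119 = 52 bits.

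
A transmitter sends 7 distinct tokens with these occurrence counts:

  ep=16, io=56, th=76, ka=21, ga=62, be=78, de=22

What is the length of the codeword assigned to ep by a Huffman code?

Build the tree from the bottom:
ep(16) + ka(21) → 37
de(22) + 37 → 59
io(56) + 59 → 115
ga(62) + th(76) → 138
be(78) + 115 → 193
138 + 193 → 331
ep sits 5 levels below the root, so its codeword is 5 bits.

5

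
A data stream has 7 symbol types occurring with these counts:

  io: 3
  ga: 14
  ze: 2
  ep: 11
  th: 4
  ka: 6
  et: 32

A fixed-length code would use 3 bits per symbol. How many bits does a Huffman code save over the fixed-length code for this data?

50

Fixed-length: 3 bits × 72 symbols = 216 bits.
Huffman merges:
combine ze(2), io(3) → 5
combine th(4), 5 → 9
combine ka(6), 9 → 15
combine ep(11), ga(14) → 25
combine 15, 25 → 40
combine et(32), 40 → 72
Huffman total = 5 + 9 + 15 + 25 + 40 + 72 = 166 bits.
Saving = 216 − 166 = 50 bits.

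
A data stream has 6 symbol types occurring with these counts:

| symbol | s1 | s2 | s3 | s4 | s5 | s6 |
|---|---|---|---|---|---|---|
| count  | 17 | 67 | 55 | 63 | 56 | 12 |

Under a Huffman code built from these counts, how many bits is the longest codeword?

4

Merge the two lowest-weight nodes at each step:
combine s6(12), s1(17) → 29
combine 29, s3(55) → 84
combine s5(56), s4(63) → 119
combine s2(67), 84 → 151
combine 119, 151 → 270
Maximum depth reached is 4.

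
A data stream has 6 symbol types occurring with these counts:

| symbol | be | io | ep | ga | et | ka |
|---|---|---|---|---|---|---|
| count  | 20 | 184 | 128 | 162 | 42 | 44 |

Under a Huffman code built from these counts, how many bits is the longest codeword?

Merge the two lowest-weight nodes at each step:
combine be(20), et(42) → 62
combine ka(44), 62 → 106
combine 106, ep(128) → 234
combine ga(162), io(184) → 346
combine 234, 346 → 580
The first pair merged (be, et) ends up deepest, at depth 4.

4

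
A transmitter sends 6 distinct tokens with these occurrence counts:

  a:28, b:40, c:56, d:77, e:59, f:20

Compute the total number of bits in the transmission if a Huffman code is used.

696

Merge the two smallest weights repeatedly:
f(20) + a(28) → 48
b(40) + 48 → 88
c(56) + e(59) → 115
d(77) + 88 → 165
115 + 165 → 280
Total encoded bits = sum of merged weights = 48 + 88 + 115 + 165 + 280 = 696.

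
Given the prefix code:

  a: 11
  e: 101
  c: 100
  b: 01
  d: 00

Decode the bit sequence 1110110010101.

aeceb

Read left to right; each codeword is recognised as soon as it completes (prefix code):
  11→a | 101→e | 100→c | 101→e | 01→b
Decoded message: aeceb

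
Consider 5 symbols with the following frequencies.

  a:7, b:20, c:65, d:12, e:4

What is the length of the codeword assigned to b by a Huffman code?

Huffman merges, smallest pair first:
e(4) + a(7) → 11
11 + d(12) → 23
b(20) + 23 → 43
43 + c(65) → 108
The subtree containing b is merged 2 times, so code length = 2.

2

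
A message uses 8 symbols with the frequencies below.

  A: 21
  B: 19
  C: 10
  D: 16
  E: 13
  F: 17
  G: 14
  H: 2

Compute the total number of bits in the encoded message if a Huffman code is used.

Build the Huffman tree bottom-up:
H(2) + C(10) → 12
12 + E(13) → 25
G(14) + D(16) → 30
F(17) + B(19) → 36
A(21) + 25 → 46
30 + 36 → 66
46 + 66 → 112
Total encoded bits = sum of merged weights = 12 + 25 + 30 + 36 + 46 + 66 + 112 = 327.

327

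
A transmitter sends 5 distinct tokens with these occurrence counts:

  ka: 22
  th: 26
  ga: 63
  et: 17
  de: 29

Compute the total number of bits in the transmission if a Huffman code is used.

Greedily combine the two least-frequent nodes:
et(17) + ka(22) → 39
th(26) + de(29) → 55
39 + 55 → 94
ga(63) + 94 → 157
Total encoded bits = sum of merged weights = 39 + 55 + 94 + 157 = 345.

345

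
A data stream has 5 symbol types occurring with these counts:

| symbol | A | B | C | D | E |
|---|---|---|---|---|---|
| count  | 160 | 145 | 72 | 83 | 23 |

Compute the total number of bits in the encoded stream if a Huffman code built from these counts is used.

1061

Merge the two smallest weights repeatedly:
E(23) + C(72) → 95
D(83) + 95 → 178
B(145) + A(160) → 305
178 + 305 → 483
Total encoded bits = sum of merged weights = 95 + 178 + 305 + 483 = 1061.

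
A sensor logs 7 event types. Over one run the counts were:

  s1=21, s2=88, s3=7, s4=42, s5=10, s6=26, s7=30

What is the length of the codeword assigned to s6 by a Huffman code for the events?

Build the tree from the bottom:
combine s3(7), s5(10) → 17
combine 17, s1(21) → 38
combine s6(26), s7(30) → 56
combine 38, s4(42) → 80
combine 56, 80 → 136
combine s2(88), 136 → 224
The subtree containing s6 is merged 3 times, so code length = 3.

3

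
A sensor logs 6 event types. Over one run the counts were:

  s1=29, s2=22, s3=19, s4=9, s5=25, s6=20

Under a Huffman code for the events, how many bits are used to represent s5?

2

Build the tree from the bottom:
s4(9) + s3(19) → 28
s6(20) + s2(22) → 42
s5(25) + 28 → 53
s1(29) + 42 → 71
53 + 71 → 124
The subtree containing s5 is merged 2 times, so code length = 2.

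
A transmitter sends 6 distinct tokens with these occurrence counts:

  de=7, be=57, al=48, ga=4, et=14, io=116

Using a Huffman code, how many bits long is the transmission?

485

Build the Huffman tree bottom-up:
ga(4) + de(7) → 11
11 + et(14) → 25
25 + al(48) → 73
be(57) + 73 → 130
io(116) + 130 → 246
Total encoded bits = sum of merged weights = 11 + 25 + 73 + 130 + 246 = 485.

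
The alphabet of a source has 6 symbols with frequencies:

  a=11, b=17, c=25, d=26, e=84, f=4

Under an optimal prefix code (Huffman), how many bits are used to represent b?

3

Build the tree from the bottom:
f(4) + a(11) → 15
15 + b(17) → 32
c(25) + d(26) → 51
32 + 51 → 83
83 + e(84) → 167
The subtree containing b is merged 3 times, so code length = 3.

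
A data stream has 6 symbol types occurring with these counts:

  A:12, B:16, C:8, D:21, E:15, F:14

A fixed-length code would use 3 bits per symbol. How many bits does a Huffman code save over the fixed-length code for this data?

37

Fixed-length: 3 bits × 86 symbols = 258 bits.
Huffman merges:
C(8) + A(12) → 20
F(14) + E(15) → 29
B(16) + 20 → 36
D(21) + 29 → 50
36 + 50 → 86
Huffman total = 20 + 29 + 36 + 50 + 86 = 221 bits.
Saving = 258 − 221 = 37 bits.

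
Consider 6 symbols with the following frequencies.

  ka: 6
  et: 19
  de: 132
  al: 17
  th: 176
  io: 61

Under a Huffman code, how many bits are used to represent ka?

Repeatedly merge the two smallest:
ka(6) + al(17) → 23
et(19) + 23 → 42
42 + io(61) → 103
103 + de(132) → 235
th(176) + 235 → 411
ka sits 5 levels below the root, so its codeword is 5 bits.

5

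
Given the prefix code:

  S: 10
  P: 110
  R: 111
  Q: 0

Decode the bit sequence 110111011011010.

Read left to right; each codeword is recognised as soon as it completes (prefix code):
  110→P | 111→R | 0→Q | 110→P | 110→P | 10→S
Decoded message: PRQPPS

PRQPPS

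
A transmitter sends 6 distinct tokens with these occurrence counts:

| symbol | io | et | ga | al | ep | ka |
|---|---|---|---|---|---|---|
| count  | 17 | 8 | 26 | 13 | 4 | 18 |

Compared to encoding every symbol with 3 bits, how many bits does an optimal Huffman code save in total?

Fixed-length: 3 bits × 86 symbols = 258 bits.
Huffman merges:
merge ep(4) and et(8): 12
merge 12 and al(13): 25
merge io(17) and ka(18): 35
merge 25 and ga(26): 51
merge 35 and 51: 86
Huffman total = 12 + 25 + 35 + 51 + 86 = 209 bits.
Saving = 258 − 209 = 49 bits.

49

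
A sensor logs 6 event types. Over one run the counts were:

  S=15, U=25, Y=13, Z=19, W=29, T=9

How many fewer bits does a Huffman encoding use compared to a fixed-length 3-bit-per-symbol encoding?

Fixed-length: 3 bits × 110 symbols = 330 bits.
Huffman merges:
combine T(9), Y(13) → 22
combine S(15), Z(19) → 34
combine 22, U(25) → 47
combine W(29), 34 → 63
combine 47, 63 → 110
Huffman total = 22 + 34 + 47 + 63 + 110 = 276 bits.
Saving = 330 − 276 = 54 bits.

54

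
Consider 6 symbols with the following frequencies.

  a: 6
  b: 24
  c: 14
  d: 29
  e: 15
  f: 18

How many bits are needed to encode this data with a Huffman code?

Merge the two smallest weights repeatedly:
a(6) + c(14) → 20
e(15) + f(18) → 33
20 + b(24) → 44
d(29) + 33 → 62
44 + 62 → 106
The encoded length is the sum of every internal node's weight: 20 + 33 + 44 + 62 + 106 = 265 bits.

265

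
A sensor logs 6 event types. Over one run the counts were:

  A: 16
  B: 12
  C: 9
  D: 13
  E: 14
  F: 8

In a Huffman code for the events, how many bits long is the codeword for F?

3

Repeatedly merge the two smallest:
merge F(8) and C(9): 17
merge B(12) and D(13): 25
merge E(14) and A(16): 30
merge 17 and 25: 42
merge 30 and 42: 72
F's leaf is at depth 3, giving a 3-bit codeword.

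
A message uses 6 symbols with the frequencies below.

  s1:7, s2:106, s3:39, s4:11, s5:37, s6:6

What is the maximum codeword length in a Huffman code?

Merge the two lowest-weight nodes at each step:
combine s6(6), s1(7) → 13
combine s4(11), 13 → 24
combine 24, s5(37) → 61
combine s3(39), 61 → 100
combine 100, s2(106) → 206
The first pair merged (s6, s1) ends up deepest, at depth 5.

5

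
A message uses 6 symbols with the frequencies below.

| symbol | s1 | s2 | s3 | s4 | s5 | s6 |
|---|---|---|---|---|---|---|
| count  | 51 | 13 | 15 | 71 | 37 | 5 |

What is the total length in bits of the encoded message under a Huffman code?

434

Build the Huffman tree bottom-up:
s6(5) + s2(13) → 18
s3(15) + 18 → 33
33 + s5(37) → 70
s1(51) + 70 → 121
s4(71) + 121 → 192
The encoded length is the sum of every internal node's weight: 18 + 33 + 70 + 121 + 192 = 434 bits.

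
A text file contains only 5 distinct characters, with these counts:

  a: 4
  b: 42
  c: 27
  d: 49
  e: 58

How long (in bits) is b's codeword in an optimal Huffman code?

2

Build the tree from the bottom:
combine a(4), c(27) → 31
combine 31, b(42) → 73
combine d(49), e(58) → 107
combine 73, 107 → 180
The subtree containing b is merged 2 times, so code length = 2.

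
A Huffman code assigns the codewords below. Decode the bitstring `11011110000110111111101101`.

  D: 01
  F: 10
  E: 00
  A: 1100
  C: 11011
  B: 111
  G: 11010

CAECBCD

Read left to right; each codeword is recognised as soon as it completes (prefix code):
  11011→C | 1100→A | 00→E | 11011→C | 111→B | 11011→C | 01→D
Decoded message: CAECBCD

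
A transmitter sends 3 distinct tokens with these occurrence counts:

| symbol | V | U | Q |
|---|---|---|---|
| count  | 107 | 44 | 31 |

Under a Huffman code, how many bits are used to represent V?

Build the tree from the bottom:
Q(31) + U(44) → 75
75 + V(107) → 182
V is a child of the root — depth 1, so its codeword is a single bit.

1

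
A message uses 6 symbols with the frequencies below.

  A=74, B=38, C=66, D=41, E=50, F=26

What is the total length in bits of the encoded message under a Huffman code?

Build the Huffman tree bottom-up:
merge F(26) and B(38): 64
merge D(41) and E(50): 91
merge 64 and C(66): 130
merge A(74) and 91: 165
merge 130 and 165: 295
Each symbol's bit-cost is frequency × depth; summing gives 745 bits (equivalently 64 + 91 + 130 + 165 + 295).

745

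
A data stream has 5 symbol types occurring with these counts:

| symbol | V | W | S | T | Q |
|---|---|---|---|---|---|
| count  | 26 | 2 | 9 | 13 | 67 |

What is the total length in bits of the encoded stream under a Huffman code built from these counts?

202

Merge the two smallest weights repeatedly:
combine W(2), S(9) → 11
combine 11, T(13) → 24
combine 24, V(26) → 50
combine 50, Q(67) → 117
The encoded length is the sum of every internal node's weight: 11 + 24 + 50 + 117 = 202 bits.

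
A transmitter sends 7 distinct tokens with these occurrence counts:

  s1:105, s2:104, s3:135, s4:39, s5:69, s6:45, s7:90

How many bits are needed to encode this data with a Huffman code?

Greedily combine the two least-frequent nodes:
combine s4(39), s6(45) → 84
combine s5(69), 84 → 153
combine s7(90), s2(104) → 194
combine s1(105), s3(135) → 240
combine 153, 194 → 347
combine 240, 347 → 587
Total encoded bits = sum of merged weights = 84 + 153 + 194 + 240 + 347 + 587 = 1605.

1605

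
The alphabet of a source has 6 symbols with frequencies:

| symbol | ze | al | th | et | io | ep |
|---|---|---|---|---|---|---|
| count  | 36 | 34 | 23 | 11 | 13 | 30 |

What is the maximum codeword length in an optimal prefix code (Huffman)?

Merge the two lowest-weight nodes at each step:
combine et(11), io(13) → 24
combine th(23), 24 → 47
combine ep(30), al(34) → 64
combine ze(36), 47 → 83
combine 64, 83 → 147
The rarest symbols sit at the bottom; the longest codeword is 4 bits.

4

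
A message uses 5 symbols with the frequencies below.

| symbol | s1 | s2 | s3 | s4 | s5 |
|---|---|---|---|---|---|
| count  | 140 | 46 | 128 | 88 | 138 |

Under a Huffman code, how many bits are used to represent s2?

3

Build the tree from the bottom:
merge s2(46) and s4(88): 134
merge s3(128) and 134: 262
merge s5(138) and s1(140): 278
merge 262 and 278: 540
s2's leaf is at depth 3, giving a 3-bit codeword.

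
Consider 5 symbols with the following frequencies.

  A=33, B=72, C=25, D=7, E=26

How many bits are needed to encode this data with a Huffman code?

Merge the two smallest weights repeatedly:
combine D(7), C(25) → 32
combine E(26), 32 → 58
combine A(33), 58 → 91
combine B(72), 91 → 163
Each symbol's bit-cost is frequency × depth; summing gives 344 bits (equivalently 32 + 58 + 91 + 163).

344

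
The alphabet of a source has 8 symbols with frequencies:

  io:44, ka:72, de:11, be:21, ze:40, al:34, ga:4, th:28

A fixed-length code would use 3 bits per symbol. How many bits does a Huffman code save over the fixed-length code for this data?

65

Fixed-length: 3 bits × 254 symbols = 762 bits.
Huffman merges:
merge ga(4) and de(11): 15
merge 15 and be(21): 36
merge th(28) and al(34): 62
merge 36 and ze(40): 76
merge io(44) and 62: 106
merge ka(72) and 76: 148
merge 106 and 148: 254
Huffman total = 15 + 36 + 62 + 76 + 106 + 148 + 254 = 697 bits.
Saving = 762 − 697 = 65 bits.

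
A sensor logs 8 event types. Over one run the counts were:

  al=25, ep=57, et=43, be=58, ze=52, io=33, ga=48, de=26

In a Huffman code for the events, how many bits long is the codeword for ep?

Huffman merges, smallest pair first:
merge al(25) and de(26): 51
merge io(33) and et(43): 76
merge ga(48) and 51: 99
merge ze(52) and ep(57): 109
merge be(58) and 76: 134
merge 99 and 109: 208
merge 134 and 208: 342
The subtree containing ep is merged 3 times, so code length = 3.

3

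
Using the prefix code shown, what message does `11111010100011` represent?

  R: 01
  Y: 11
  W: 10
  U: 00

YYWWWUY

Read left to right; each codeword is recognised as soon as it completes (prefix code):
  11→Y | 11→Y | 10→W | 10→W | 10→W | 00→U | 11→Y
Decoded message: YYWWWUY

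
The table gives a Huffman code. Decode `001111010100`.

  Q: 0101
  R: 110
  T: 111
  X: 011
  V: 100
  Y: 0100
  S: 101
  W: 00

WTSY

Read left to right; each codeword is recognised as soon as it completes (prefix code):
  00→W | 111→T | 101→S | 0100→Y
Decoded message: WTSY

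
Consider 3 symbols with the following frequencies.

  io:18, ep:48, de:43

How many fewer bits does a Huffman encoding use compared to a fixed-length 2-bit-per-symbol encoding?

Fixed-length: 2 bits × 109 symbols = 218 bits.
Huffman merges:
merge io(18) and de(43): 61
merge ep(48) and 61: 109
Huffman total = 61 + 109 = 170 bits.
Saving = 218 − 170 = 48 bits.

48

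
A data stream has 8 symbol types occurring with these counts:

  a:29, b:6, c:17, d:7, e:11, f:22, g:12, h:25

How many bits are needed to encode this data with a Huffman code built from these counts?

369

Build the Huffman tree bottom-up:
b(6) + d(7) → 13
e(11) + g(12) → 23
13 + c(17) → 30
f(22) + 23 → 45
h(25) + a(29) → 54
30 + 45 → 75
54 + 75 → 129
Each symbol's bit-cost is frequency × depth; summing gives 369 bits (equivalently 13 + 23 + 30 + 45 + 54 + 75 + 129).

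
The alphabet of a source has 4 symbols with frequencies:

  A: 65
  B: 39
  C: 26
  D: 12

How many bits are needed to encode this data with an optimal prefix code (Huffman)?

Merge the two smallest weights repeatedly:
D(12) + C(26) → 38
38 + B(39) → 77
A(65) + 77 → 142
Total encoded bits = sum of merged weights = 38 + 77 + 142 = 257.

257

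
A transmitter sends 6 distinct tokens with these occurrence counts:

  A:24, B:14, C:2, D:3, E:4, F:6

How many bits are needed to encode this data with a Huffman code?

111

Merge the two smallest weights repeatedly:
merge C(2) and D(3): 5
merge E(4) and 5: 9
merge F(6) and 9: 15
merge B(14) and 15: 29
merge A(24) and 29: 53
The encoded length is the sum of every internal node's weight: 5 + 9 + 15 + 29 + 53 = 111 bits.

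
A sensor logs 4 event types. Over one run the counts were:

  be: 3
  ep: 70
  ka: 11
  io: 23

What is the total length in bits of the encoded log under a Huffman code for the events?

Build the Huffman tree bottom-up:
combine be(3), ka(11) → 14
combine 14, io(23) → 37
combine 37, ep(70) → 107
Total encoded bits = sum of merged weights = 14 + 37 + 107 = 158.

158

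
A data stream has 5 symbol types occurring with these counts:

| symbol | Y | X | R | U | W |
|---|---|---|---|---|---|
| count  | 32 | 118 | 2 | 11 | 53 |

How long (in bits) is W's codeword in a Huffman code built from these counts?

Build the tree from the bottom:
R(2) + U(11) → 13
13 + Y(32) → 45
45 + W(53) → 98
98 + X(118) → 216
W sits 2 levels below the root, so its codeword is 2 bits.

2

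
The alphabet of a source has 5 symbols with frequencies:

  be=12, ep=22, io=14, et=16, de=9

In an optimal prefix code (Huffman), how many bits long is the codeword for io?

Huffman merges, smallest pair first:
de(9) + be(12) → 21
io(14) + et(16) → 30
21 + ep(22) → 43
30 + 43 → 73
The subtree containing io is merged 2 times, so code length = 2.

2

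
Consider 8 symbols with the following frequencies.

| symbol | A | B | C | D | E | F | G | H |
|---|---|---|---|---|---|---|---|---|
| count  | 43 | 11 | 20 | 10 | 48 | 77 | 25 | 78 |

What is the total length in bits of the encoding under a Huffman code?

Build the Huffman tree bottom-up:
D(10) + B(11) → 21
C(20) + 21 → 41
G(25) + 41 → 66
A(43) + E(48) → 91
66 + F(77) → 143
H(78) + 91 → 169
143 + 169 → 312
Total encoded bits = sum of merged weights = 21 + 41 + 66 + 91 + 143 + 169 + 312 = 843.

843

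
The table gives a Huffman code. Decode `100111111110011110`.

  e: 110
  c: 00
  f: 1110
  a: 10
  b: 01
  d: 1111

abdfbf

Read left to right; each codeword is recognised as soon as it completes (prefix code):
  10→a | 01→b | 1111→d | 1110→f | 01→b | 1110→f
Decoded message: abdfbf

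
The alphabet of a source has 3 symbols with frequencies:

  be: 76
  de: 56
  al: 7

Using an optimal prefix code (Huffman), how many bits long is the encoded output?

Greedily combine the two least-frequent nodes:
al(7) + de(56) → 63
63 + be(76) → 139
Each symbol's bit-cost is frequency × depth; summing gives 202 bits (equivalently 63 + 139).

202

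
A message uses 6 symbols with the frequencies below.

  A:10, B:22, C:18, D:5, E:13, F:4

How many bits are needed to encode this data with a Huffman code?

Build the Huffman tree bottom-up:
combine F(4), D(5) → 9
combine 9, A(10) → 19
combine E(13), C(18) → 31
combine 19, B(22) → 41
combine 31, 41 → 72
The encoded length is the sum of every internal node's weight: 9 + 19 + 31 + 41 + 72 = 172 bits.

172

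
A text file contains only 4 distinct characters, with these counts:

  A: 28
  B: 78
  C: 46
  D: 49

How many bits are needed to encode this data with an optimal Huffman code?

398

Greedily combine the two least-frequent nodes:
combine A(28), C(46) → 74
combine D(49), 74 → 123
combine B(78), 123 → 201
Total encoded bits = sum of merged weights = 74 + 123 + 201 = 398.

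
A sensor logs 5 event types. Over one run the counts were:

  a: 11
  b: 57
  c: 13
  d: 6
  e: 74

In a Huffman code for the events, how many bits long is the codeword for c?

3

Build the tree from the bottom:
combine d(6), a(11) → 17
combine c(13), 17 → 30
combine 30, b(57) → 87
combine e(74), 87 → 161
c sits 3 levels below the root, so its codeword is 3 bits.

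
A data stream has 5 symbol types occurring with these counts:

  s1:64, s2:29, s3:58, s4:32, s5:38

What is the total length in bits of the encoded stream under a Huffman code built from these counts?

Merge the two smallest weights repeatedly:
s2(29) + s4(32) → 61
s5(38) + s3(58) → 96
61 + s1(64) → 125
96 + 125 → 221
Total encoded bits = sum of merged weights = 61 + 96 + 125 + 221 = 503.

503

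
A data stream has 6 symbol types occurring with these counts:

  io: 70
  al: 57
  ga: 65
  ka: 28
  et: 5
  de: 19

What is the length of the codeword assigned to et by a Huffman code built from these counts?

4

Repeatedly merge the two smallest:
combine et(5), de(19) → 24
combine 24, ka(28) → 52
combine 52, al(57) → 109
combine ga(65), io(70) → 135
combine 109, 135 → 244
The subtree containing et is merged 4 times, so code length = 4.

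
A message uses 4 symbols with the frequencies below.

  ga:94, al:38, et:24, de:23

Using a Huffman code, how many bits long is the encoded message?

311

Merge the two smallest weights repeatedly:
de(23) + et(24) → 47
al(38) + 47 → 85
85 + ga(94) → 179
Each symbol's bit-cost is frequency × depth; summing gives 311 bits (equivalently 47 + 85 + 179).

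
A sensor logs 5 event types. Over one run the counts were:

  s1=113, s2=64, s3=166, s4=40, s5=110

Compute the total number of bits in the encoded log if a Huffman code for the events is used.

Greedily combine the two least-frequent nodes:
s4(40) + s2(64) → 104
104 + s5(110) → 214
s1(113) + s3(166) → 279
214 + 279 → 493
The encoded length is the sum of every internal node's weight: 104 + 214 + 279 + 493 = 1090 bits.

1090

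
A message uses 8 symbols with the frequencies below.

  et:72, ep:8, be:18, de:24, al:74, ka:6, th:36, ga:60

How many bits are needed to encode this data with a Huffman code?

790

Build the Huffman tree bottom-up:
combine ka(6), ep(8) → 14
combine 14, be(18) → 32
combine de(24), 32 → 56
combine th(36), 56 → 92
combine ga(60), et(72) → 132
combine al(74), 92 → 166
combine 132, 166 → 298
Total encoded bits = sum of merged weights = 14 + 32 + 56 + 92 + 132 + 166 + 298 = 790.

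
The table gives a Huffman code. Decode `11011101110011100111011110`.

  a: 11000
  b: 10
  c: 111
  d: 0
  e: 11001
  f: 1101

Read left to right; each codeword is recognised as soon as it completes (prefix code):
  1101→f | 1101→f | 11001→e | 11001→e | 1101→f | 111→c | 0→d
Decoded message: ffeefcd

ffeefcd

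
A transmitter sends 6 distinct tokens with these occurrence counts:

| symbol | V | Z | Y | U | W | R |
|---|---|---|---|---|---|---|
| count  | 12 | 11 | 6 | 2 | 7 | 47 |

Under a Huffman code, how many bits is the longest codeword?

4

Merge the two lowest-weight nodes at each step:
combine U(2), Y(6) → 8
combine W(7), 8 → 15
combine Z(11), V(12) → 23
combine 15, 23 → 38
combine 38, R(47) → 85
The rarest symbols sit at the bottom; the longest codeword is 4 bits.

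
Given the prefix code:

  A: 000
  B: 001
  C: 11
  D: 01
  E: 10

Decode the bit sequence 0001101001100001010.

Read left to right; each codeword is recognised as soon as it completes (prefix code):
  000→A | 11→C | 01→D | 001→B | 10→E | 000→A | 10→E | 10→E
Decoded message: ACDBEAEE

ACDBEAEE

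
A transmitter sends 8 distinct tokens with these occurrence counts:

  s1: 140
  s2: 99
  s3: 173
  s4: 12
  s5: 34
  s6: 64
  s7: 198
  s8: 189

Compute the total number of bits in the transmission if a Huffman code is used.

2496

Greedily combine the two least-frequent nodes:
s4(12) + s5(34) → 46
46 + s6(64) → 110
s2(99) + 110 → 209
s1(140) + s3(173) → 313
s8(189) + s7(198) → 387
209 + 313 → 522
387 + 522 → 909
Total encoded bits = sum of merged weights = 46 + 110 + 209 + 313 + 387 + 522 + 909 = 2496.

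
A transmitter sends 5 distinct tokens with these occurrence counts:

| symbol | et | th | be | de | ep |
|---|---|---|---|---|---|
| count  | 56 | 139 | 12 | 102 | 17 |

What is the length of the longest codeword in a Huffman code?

4

Merge the two lowest-weight nodes at each step:
merge be(12) and ep(17): 29
merge 29 and et(56): 85
merge 85 and de(102): 187
merge th(139) and 187: 326
The rarest symbols sit at the bottom; the longest codeword is 4 bits.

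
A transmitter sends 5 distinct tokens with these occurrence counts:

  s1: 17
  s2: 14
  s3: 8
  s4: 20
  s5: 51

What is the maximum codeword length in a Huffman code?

Merge the two lowest-weight nodes at each step:
combine s3(8), s2(14) → 22
combine s1(17), s4(20) → 37
combine 22, 37 → 59
combine s5(51), 59 → 110
The first pair merged (s3, s2) ends up deepest, at depth 3.

3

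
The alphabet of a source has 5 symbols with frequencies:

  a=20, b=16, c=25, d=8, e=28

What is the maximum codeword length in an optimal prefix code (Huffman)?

Merge the two lowest-weight nodes at each step:
merge d(8) and b(16): 24
merge a(20) and 24: 44
merge c(25) and e(28): 53
merge 44 and 53: 97
The rarest symbols sit at the bottom; the longest codeword is 3 bits.

3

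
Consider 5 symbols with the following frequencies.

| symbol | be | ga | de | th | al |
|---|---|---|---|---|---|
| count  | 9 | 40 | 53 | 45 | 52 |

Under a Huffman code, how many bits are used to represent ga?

Huffman merges, smallest pair first:
merge be(9) and ga(40): 49
merge th(45) and 49: 94
merge al(52) and de(53): 105
merge 94 and 105: 199
ga sits 3 levels below the root, so its codeword is 3 bits.

3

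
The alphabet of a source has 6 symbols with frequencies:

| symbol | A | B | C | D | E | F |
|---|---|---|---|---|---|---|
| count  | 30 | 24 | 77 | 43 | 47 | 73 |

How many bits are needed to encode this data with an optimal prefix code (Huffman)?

732

Merge the two smallest weights repeatedly:
B(24) + A(30) → 54
D(43) + E(47) → 90
54 + F(73) → 127
C(77) + 90 → 167
127 + 167 → 294
Total encoded bits = sum of merged weights = 54 + 90 + 127 + 167 + 294 = 732.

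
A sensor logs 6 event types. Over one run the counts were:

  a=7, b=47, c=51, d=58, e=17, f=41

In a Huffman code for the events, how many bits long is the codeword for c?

2

Repeatedly merge the two smallest:
a(7) + e(17) → 24
24 + f(41) → 65
b(47) + c(51) → 98
d(58) + 65 → 123
98 + 123 → 221
c's leaf is at depth 2, giving a 2-bit codeword.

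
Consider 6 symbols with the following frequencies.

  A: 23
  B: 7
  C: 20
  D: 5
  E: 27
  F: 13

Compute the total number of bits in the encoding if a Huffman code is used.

Greedily combine the two least-frequent nodes:
merge D(5) and B(7): 12
merge 12 and F(13): 25
merge C(20) and A(23): 43
merge 25 and E(27): 52
merge 43 and 52: 95
Total encoded bits = sum of merged weights = 12 + 25 + 43 + 52 + 95 = 227.

227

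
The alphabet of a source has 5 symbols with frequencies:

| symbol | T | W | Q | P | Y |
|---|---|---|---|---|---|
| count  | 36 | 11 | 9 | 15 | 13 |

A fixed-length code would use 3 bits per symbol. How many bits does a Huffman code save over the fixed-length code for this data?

72

Fixed-length: 3 bits × 84 symbols = 252 bits.
Huffman merges:
merge Q(9) and W(11): 20
merge Y(13) and P(15): 28
merge 20 and 28: 48
merge T(36) and 48: 84
Huffman total = 20 + 28 + 48 + 84 = 180 bits.
Saving = 252 − 180 = 72 bits.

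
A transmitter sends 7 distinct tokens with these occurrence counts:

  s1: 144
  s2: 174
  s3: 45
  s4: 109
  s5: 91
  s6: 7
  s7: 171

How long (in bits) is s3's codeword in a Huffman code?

Build the tree from the bottom:
s6(7) + s3(45) → 52
52 + s5(91) → 143
s4(109) + 143 → 252
s1(144) + s7(171) → 315
s2(174) + 252 → 426
315 + 426 → 741
s3's leaf is at depth 5, giving a 5-bit codeword.

5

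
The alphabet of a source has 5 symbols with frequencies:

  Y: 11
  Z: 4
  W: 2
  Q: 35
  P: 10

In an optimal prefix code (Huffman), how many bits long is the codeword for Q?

1

Repeatedly merge the two smallest:
merge W(2) and Z(4): 6
merge 6 and P(10): 16
merge Y(11) and 16: 27
merge 27 and Q(35): 62
Q is merged only at the final step, so code length = 1.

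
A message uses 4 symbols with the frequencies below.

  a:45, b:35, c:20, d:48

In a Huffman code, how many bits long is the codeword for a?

Build the tree from the bottom:
combine c(20), b(35) → 55
combine a(45), d(48) → 93
combine 55, 93 → 148
The subtree containing a is merged 2 times, so code length = 2.

2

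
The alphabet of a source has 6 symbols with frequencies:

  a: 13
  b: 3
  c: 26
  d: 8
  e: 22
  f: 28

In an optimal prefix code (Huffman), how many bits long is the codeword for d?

4

Huffman merges, smallest pair first:
combine b(3), d(8) → 11
combine 11, a(13) → 24
combine e(22), 24 → 46
combine c(26), f(28) → 54
combine 46, 54 → 100
d's leaf is at depth 4, giving a 4-bit codeword.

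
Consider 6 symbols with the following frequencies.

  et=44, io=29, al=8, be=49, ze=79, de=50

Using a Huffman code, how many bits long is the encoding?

Greedily combine the two least-frequent nodes:
merge al(8) and io(29): 37
merge 37 and et(44): 81
merge be(49) and de(50): 99
merge ze(79) and 81: 160
merge 99 and 160: 259
Total encoded bits = sum of merged weights = 37 + 81 + 99 + 160 + 259 = 636.

636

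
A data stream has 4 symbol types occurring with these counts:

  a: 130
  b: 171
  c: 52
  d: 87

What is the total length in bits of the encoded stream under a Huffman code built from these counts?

Greedily combine the two least-frequent nodes:
combine c(52), d(87) → 139
combine a(130), 139 → 269
combine b(171), 269 → 440
Total encoded bits = sum of merged weights = 139 + 269 + 440 = 848.

848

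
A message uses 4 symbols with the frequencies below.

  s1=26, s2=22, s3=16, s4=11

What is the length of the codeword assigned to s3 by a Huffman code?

Repeatedly merge the two smallest:
s4(11) + s3(16) → 27
s2(22) + s1(26) → 48
27 + 48 → 75
The subtree containing s3 is merged 2 times, so code length = 2.

2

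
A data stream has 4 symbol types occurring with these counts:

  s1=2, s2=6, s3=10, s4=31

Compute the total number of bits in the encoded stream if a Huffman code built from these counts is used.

Build the Huffman tree bottom-up:
s1(2) + s2(6) → 8
8 + s3(10) → 18
18 + s4(31) → 49
Total encoded bits = sum of merged weights = 8 + 18 + 49 = 75.

75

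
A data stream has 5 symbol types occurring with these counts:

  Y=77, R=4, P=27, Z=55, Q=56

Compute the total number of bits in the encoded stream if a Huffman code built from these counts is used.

Greedily combine the two least-frequent nodes:
R(4) + P(27) → 31
31 + Z(55) → 86
Q(56) + Y(77) → 133
86 + 133 → 219
Each symbol's bit-cost is frequency × depth; summing gives 469 bits (equivalently 31 + 86 + 133 + 219).

469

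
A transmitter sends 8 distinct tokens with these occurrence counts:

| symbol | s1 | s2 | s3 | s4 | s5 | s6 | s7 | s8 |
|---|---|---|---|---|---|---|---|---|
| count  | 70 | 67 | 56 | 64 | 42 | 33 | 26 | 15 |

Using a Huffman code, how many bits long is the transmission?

Build the Huffman tree bottom-up:
s8(15) + s7(26) → 41
s6(33) + 41 → 74
s5(42) + s3(56) → 98
s4(64) + s2(67) → 131
s1(70) + 74 → 144
98 + 131 → 229
144 + 229 → 373
Each symbol's bit-cost is frequency × depth; summing gives 1090 bits (equivalently 41 + 74 + 98 + 131 + 144 + 229 + 373).

1090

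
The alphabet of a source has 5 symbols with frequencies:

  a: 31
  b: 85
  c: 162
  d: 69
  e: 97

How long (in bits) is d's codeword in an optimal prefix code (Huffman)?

3

Repeatedly merge the two smallest:
merge a(31) and d(69): 100
merge b(85) and e(97): 182
merge 100 and c(162): 262
merge 182 and 262: 444
The subtree containing d is merged 3 times, so code length = 3.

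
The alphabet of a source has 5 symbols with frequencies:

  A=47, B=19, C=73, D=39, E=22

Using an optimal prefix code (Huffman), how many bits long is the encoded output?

441

Greedily combine the two least-frequent nodes:
merge B(19) and E(22): 41
merge D(39) and 41: 80
merge A(47) and C(73): 120
merge 80 and 120: 200
The encoded length is the sum of every internal node's weight: 41 + 80 + 120 + 200 = 441 bits.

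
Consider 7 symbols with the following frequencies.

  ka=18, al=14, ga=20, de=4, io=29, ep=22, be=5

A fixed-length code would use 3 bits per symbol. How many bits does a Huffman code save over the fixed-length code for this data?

Fixed-length: 3 bits × 112 symbols = 336 bits.
Huffman merges:
merge de(4) and be(5): 9
merge 9 and al(14): 23
merge ka(18) and ga(20): 38
merge ep(22) and 23: 45
merge io(29) and 38: 67
merge 45 and 67: 112
Huffman total = 9 + 23 + 38 + 45 + 67 + 112 = 294 bits.
Saving = 336 − 294 = 42 bits.

42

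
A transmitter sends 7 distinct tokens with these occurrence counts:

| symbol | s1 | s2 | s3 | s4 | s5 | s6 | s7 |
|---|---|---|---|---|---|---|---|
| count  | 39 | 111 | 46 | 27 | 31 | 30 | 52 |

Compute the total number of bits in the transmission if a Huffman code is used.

897

Greedily combine the two least-frequent nodes:
merge s4(27) and s6(30): 57
merge s5(31) and s1(39): 70
merge s3(46) and s7(52): 98
merge 57 and 70: 127
merge 98 and s2(111): 209
merge 127 and 209: 336
Total encoded bits = sum of merged weights = 57 + 70 + 98 + 127 + 209 + 336 = 897.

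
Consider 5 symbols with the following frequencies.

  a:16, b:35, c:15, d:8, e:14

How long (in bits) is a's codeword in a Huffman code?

Build the tree from the bottom:
combine d(8), e(14) → 22
combine c(15), a(16) → 31
combine 22, 31 → 53
combine b(35), 53 → 88
a sits 3 levels below the root, so its codeword is 3 bits.

3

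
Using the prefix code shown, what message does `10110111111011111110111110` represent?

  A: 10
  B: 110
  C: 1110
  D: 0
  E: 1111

ABEBECEA

Read left to right; each codeword is recognised as soon as it completes (prefix code):
  10→A | 110→B | 1111→E | 110→B | 1111→E | 1110→C | 1111→E | 10→A
Decoded message: ABEBECEA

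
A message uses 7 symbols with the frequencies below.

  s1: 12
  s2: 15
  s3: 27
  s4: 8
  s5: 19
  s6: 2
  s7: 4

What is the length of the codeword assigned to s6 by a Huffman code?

5

Repeatedly merge the two smallest:
combine s6(2), s7(4) → 6
combine 6, s4(8) → 14
combine s1(12), 14 → 26
combine s2(15), s5(19) → 34
combine 26, s3(27) → 53
combine 34, 53 → 87
The subtree containing s6 is merged 5 times, so code length = 5.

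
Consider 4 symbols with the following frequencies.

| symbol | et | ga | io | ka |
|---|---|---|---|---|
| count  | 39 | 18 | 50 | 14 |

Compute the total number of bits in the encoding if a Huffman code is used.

Merge the two smallest weights repeatedly:
combine ka(14), ga(18) → 32
combine 32, et(39) → 71
combine io(50), 71 → 121
The encoded length is the sum of every internal node's weight: 32 + 71 + 121 = 224 bits.

224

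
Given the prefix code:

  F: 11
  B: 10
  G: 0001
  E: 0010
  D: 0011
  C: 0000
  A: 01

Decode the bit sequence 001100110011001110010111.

Read left to right; each codeword is recognised as soon as it completes (prefix code):
  0011→D | 0011→D | 0011→D | 0011→D | 10→B | 01→A | 01→A | 11→F
Decoded message: DDDDBAAF

DDDDBAAF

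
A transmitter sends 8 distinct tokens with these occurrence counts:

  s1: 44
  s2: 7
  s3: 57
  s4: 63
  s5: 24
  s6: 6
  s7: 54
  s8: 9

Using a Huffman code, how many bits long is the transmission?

Merge the two smallest weights repeatedly:
combine s6(6), s2(7) → 13
combine s8(9), 13 → 22
combine 22, s5(24) → 46
combine s1(44), 46 → 90
combine s7(54), s3(57) → 111
combine s4(63), 90 → 153
combine 111, 153 → 264
The encoded length is the sum of every internal node's weight: 13 + 22 + 46 + 90 + 111 + 153 + 264 = 699 bits.

699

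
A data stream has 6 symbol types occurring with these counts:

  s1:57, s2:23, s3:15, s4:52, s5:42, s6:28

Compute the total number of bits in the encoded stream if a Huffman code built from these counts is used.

538

Build the Huffman tree bottom-up:
merge s3(15) and s2(23): 38
merge s6(28) and 38: 66
merge s5(42) and s4(52): 94
merge s1(57) and 66: 123
merge 94 and 123: 217
The encoded length is the sum of every internal node's weight: 38 + 66 + 94 + 123 + 217 = 538 bits.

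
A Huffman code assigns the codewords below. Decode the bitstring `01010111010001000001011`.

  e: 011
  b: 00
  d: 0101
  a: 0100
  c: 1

Read left to right; each codeword is recognised as soon as it completes (prefix code):
  0101→d | 011→e | 1→c | 0100→a | 0100→a | 00→b | 0101→d | 1→c
Decoded message: decaabdc

decaabdc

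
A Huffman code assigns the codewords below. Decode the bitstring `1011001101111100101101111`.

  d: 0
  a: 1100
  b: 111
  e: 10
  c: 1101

eacbedecb

Read left to right; each codeword is recognised as soon as it completes (prefix code):
  10→e | 1100→a | 1101→c | 111→b | 10→e | 0→d | 10→e | 1101→c | 111→b
Decoded message: eacbedecb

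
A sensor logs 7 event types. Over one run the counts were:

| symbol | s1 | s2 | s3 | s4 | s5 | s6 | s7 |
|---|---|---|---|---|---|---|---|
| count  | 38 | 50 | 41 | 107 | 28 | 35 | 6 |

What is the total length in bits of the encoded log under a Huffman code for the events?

Greedily combine the two least-frequent nodes:
combine s7(6), s5(28) → 34
combine 34, s6(35) → 69
combine s1(38), s3(41) → 79
combine s2(50), 69 → 119
combine 79, s4(107) → 186
combine 119, 186 → 305
Each symbol's bit-cost is frequency × depth; summing gives 792 bits (equivalently 34 + 69 + 79 + 119 + 186 + 305).

792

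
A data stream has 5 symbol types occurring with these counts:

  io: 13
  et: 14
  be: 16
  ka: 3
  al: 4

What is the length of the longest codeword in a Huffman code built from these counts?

3

Merge the two lowest-weight nodes at each step:
merge ka(3) and al(4): 7
merge 7 and io(13): 20
merge et(14) and be(16): 30
merge 20 and 30: 50
Maximum depth reached is 3.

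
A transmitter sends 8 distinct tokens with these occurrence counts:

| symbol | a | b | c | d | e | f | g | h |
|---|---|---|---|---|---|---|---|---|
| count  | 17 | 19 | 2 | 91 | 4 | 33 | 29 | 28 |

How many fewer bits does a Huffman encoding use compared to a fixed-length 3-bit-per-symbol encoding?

Fixed-length: 3 bits × 223 symbols = 669 bits.
Huffman merges:
merge c(2) and e(4): 6
merge 6 and a(17): 23
merge b(19) and 23: 42
merge h(28) and g(29): 57
merge f(33) and 42: 75
merge 57 and 75: 132
merge d(91) and 132: 223
Huffman total = 6 + 23 + 42 + 57 + 75 + 132 + 223 = 558 bits.
Saving = 669 − 558 = 111 bits.

111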